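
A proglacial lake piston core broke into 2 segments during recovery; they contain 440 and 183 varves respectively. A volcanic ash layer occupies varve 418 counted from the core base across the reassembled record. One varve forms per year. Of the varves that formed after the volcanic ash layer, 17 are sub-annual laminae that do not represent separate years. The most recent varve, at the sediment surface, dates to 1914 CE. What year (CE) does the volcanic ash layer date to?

Total varves = 440 + 183 = 623.
The volcanic ash layer sits at varve 418 from the core base, so 623 − 418 = 205 varves formed after it.
Removing the 17 false varves leaves 205 − 17 = 188 true varves beyond the volcanic ash layer.
Counting back 188 years from 1914 CE places the volcanic ash layer in 1914 − 188 = 1726 CE.

1726 CE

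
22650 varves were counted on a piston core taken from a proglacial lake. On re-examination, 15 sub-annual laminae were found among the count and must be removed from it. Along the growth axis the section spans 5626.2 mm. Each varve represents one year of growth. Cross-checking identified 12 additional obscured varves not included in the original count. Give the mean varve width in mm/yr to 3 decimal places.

True varve count = 22650 − 15 + 12 = 22647.
Extension rate ≈ 5626.2 / 22647 = 0.248 mm/yr.

0.248 mm/yr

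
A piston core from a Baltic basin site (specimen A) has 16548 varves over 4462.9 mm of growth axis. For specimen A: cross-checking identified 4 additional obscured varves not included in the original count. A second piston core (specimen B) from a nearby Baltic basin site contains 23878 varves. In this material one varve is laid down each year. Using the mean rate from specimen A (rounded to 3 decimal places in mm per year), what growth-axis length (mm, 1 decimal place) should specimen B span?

Specimen A: true varve count = 16548 + 4 = 16552.
A: Extension rate ≈ 4462.9 / 16552 = 0.270 mm per year.
Length of B = 0.270 × 23878 = 6447.1 mm.

6447.1 mm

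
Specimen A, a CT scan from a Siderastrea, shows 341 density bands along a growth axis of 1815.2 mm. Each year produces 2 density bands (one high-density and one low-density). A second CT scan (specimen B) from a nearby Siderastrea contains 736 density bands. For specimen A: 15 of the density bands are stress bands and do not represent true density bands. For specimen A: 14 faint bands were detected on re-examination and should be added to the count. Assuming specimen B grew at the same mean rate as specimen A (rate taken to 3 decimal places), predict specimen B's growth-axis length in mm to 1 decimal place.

3929.5 mm

Specimen A: correcting the raw count gives 341 − 15 + 14 = 340 true density bands.
Specimen A: with 2 density bands per year, 340 / 2 = 170 years.
A: 1815.2 mm over 170 years gives 1815.2 / 170 ≈ 10.678 mm/year.
Specimen B: with 2 density bands per year, 736 / 2 = 368 years. For B, 10.678 mm/year × 368 years = 3929.5 mm.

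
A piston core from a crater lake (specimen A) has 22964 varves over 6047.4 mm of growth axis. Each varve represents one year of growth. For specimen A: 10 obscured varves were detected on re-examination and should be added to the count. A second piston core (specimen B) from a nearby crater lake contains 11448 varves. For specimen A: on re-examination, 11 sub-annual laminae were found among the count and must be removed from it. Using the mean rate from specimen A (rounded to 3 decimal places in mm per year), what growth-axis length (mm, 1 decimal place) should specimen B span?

3010.8 mm

Specimen A: correcting the raw count gives 22964 − 11 + 10 = 22963 true varves.
A: Extension rate ≈ 6047.4 / 22963 = 0.263 mm/yr.
B's length ≈ 0.263 × 11448 = 3010.8 mm.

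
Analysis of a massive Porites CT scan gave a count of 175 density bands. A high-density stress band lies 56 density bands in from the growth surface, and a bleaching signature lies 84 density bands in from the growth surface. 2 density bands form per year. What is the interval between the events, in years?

14 years

84 − 56 = 28 density bands lie between the two events.
With 2 density bands per year, 28 / 2 = 14 years.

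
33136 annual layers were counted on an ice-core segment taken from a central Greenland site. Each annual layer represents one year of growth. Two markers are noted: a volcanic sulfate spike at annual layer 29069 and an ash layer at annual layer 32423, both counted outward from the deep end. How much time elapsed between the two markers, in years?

32423 − 29069 = 3354 annual layers lie between the two events.
At one annual layer per year, 3354 years elapsed between them.

3354 years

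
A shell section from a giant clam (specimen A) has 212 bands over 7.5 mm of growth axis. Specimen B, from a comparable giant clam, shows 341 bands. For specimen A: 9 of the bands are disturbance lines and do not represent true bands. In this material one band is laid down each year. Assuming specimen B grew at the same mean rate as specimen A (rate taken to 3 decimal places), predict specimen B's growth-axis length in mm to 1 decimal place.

12.6 mm

Specimen A: correcting the raw count gives 212 − 9 = 203 true bands.
A: Extension rate ≈ 7.5 / 203 = 0.037 mm/year.
B's length ≈ 0.037 × 341 = 12.6 mm.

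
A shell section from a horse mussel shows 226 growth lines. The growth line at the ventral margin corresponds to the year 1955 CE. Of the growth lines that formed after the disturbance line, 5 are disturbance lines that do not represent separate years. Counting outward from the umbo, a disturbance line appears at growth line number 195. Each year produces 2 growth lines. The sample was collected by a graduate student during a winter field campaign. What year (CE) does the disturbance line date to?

226 − 195 = 31 growth lines lie beyond the disturbance line toward the ventral margin.
Excluding 5 false growth lines: 31 − 5 = 26.
26 growth lines at 2 per year is 26 / 2 = 13 years.
1955 − 13 = 1942 CE.

1942 CE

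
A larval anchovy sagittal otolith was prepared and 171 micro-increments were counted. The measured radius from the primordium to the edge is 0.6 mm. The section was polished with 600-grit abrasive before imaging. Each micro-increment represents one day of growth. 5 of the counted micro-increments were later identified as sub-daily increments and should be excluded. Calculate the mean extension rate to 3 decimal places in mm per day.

0.004 mm per day

Adjusted count: 171 − 5 = 166 micro-increments.
Mean rate = 0.6 mm / 166 days ≈ 0.004 mm per day.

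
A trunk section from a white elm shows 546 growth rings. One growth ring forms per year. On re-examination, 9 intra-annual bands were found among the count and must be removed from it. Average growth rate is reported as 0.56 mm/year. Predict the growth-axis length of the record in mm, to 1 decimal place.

True growth ring count = 546 − 9 = 537.
Length ≈ 0.56 × 537 = 300.7 mm.

300.7 mm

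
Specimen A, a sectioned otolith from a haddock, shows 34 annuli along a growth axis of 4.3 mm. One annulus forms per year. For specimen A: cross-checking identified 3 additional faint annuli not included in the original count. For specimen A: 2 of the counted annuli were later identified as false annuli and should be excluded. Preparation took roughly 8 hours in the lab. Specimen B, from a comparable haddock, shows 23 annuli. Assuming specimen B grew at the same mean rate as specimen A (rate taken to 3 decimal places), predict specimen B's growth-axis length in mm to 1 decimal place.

Specimen A: correcting the raw count gives 34 − 2 + 3 = 35 true annuli.
A: 4.3 mm over 35 years gives 4.3 / 35 ≈ 0.123 mm per year.
B's length ≈ 0.123 × 23 = 2.8 mm.

2.8 mm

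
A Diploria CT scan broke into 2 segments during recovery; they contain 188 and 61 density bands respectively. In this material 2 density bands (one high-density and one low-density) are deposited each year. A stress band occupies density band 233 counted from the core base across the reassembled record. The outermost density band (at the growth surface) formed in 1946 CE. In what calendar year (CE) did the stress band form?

Total density bands = 188 + 61 = 249.
The stress band sits at density band 233 from the core base, so 249 − 233 = 16 density bands formed after it.
16 density bands at 2 per year is 16 / 2 = 8 years.
The density band at the growth surface is 1946 CE, so the stress band dates to 1946 − 8 = 1938 CE.

1938 CE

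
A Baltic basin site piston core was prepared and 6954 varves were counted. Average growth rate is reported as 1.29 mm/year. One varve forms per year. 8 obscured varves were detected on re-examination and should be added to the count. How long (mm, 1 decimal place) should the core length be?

8981.0 mm

After corrections the count is 6954 + 8 = 6962 varves.
6962 years at 1.29 mm/year gives 1.29 × 6962 = 8981.0 mm.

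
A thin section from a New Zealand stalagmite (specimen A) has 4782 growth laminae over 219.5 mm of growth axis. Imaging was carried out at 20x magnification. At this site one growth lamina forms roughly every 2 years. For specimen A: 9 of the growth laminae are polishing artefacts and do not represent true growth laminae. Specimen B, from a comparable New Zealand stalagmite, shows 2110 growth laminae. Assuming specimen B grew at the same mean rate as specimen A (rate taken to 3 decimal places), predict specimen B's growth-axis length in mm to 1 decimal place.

97.1 mm

Specimen A: true growth lamina count = 4782 − 9 = 4773.
Specimen A: at 2 years per growth lamina, 4773 × 2 = 9546 years.
A: Extension rate ≈ 219.5 / 9546 = 0.023 mm per year.
Specimen B: at 2 years per growth lamina, 2110 × 2 = 4220 years. For B, 0.023 mm/year × 4220 years = 97.1 mm.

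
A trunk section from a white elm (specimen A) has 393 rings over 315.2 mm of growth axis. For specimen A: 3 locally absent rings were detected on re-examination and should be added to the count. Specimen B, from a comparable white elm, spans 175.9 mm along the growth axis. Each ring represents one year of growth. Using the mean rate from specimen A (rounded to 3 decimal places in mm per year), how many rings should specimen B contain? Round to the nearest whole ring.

221 rings

Specimen A: adjusted count: 393 + 3 = 396 rings.
A: 315.2 mm over 396 years gives 315.2 / 396 ≈ 0.796 mm per year.
B spans 175.9 / 0.796 = 220.98 years ≈ 221 rings.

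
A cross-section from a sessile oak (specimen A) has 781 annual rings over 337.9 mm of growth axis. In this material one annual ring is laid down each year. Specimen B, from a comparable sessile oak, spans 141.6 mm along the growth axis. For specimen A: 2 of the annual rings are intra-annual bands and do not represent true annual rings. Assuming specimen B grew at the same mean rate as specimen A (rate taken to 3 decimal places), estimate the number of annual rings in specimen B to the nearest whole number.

Specimen A: adjusted count: 781 − 2 = 779 annual rings.
A: 337.9 mm over 779 years gives 337.9 / 779 ≈ 0.434 mm per year.
For B, 141.6 / 0.434 = 326.27 years ≈ 326 annual rings.

326 annual rings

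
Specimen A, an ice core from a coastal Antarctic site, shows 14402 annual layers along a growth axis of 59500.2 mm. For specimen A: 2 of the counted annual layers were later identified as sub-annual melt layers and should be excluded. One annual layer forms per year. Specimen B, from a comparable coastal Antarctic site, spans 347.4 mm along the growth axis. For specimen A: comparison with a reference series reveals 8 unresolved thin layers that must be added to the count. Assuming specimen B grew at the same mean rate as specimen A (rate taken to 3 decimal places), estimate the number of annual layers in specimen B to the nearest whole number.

Specimen A: adjusted count: 14402 − 2 + 8 = 14408 annual layers.
A: Mean rate = 59500.2 mm / 14408 years ≈ 4.130 mm per year.
B spans 347.4 / 4.130 = 84.12 years ≈ 84 annual layers.

84 annual layers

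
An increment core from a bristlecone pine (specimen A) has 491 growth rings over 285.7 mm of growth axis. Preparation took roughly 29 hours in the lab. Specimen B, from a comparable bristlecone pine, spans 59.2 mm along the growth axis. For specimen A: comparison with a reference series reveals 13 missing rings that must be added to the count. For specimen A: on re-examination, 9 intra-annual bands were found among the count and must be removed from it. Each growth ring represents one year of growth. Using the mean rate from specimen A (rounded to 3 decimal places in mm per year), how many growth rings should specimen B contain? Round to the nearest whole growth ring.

103 growth rings

Specimen A: true growth ring count = 491 − 9 + 13 = 495.
A: 285.7 mm over 495 years gives 285.7 / 495 ≈ 0.577 mm/yr.
For B, 59.2 / 0.577 = 102.60 years ≈ 103 growth rings.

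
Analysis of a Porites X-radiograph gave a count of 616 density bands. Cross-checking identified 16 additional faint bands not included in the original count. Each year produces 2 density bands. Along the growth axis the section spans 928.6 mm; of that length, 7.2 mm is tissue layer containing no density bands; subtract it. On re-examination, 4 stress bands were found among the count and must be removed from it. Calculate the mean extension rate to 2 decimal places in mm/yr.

Adjusted count: 616 − 4 + 16 = 628 density bands.
Dividing by 2 density bands per year: 628 / 2 = 314 years.
Removing the 7.2 mm offcut leaves 928.6 − 7.2 = 921.4 mm.
Extension rate ≈ 921.4 / 314 = 2.93 mm/yr.

2.93 mm/yr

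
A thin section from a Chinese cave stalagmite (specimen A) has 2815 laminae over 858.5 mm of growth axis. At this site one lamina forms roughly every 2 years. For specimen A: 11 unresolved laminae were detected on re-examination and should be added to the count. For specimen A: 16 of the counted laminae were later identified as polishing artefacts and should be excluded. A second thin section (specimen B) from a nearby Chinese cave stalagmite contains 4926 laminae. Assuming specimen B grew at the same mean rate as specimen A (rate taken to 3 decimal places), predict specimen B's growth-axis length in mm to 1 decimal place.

1507.4 mm

Specimen A: after corrections the count is 2815 − 16 + 11 = 2810 laminae.
Specimen A: at 2 years per lamina, 2810 × 2 = 5620 years.
A: Mean rate = 858.5 mm / 5620 years ≈ 0.153 mm/yr.
Specimen B: multiplying by 2 years per lamina: 4926 × 2 = 9852 years. For B, 0.153 mm/year × 9852 years = 1507.4 mm.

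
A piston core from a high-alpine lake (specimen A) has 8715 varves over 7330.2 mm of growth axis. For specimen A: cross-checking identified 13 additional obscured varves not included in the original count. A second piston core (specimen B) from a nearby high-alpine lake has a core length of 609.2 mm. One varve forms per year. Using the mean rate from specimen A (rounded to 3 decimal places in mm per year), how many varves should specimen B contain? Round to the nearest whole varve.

Specimen A: true varve count = 8715 + 13 = 8728.
A: Mean rate = 7330.2 mm / 8728 years ≈ 0.840 mm/yr.
For B, 609.2 / 0.840 = 725.24 years ≈ 725 varves.

725 varves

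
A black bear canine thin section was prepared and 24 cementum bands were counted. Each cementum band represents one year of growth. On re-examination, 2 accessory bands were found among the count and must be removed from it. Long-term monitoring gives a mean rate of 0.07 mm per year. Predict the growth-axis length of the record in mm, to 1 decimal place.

1.5 mm

True cementum band count = 24 − 2 = 22.
Length ≈ 0.07 × 22 = 1.5 mm.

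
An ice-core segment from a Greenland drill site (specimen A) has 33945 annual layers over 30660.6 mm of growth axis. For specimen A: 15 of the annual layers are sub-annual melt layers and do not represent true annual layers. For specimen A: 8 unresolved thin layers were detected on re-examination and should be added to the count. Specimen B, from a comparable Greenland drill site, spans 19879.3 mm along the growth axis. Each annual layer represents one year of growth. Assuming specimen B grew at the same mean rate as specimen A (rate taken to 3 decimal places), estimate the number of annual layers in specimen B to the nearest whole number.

Specimen A: adjusted count: 33945 − 15 + 8 = 33938 annual layers.
A: Mean rate = 30660.6 mm / 33938 years ≈ 0.903 mm per year.
For B, 19879.3 / 0.903 = 22014.73 years ≈ 22015 annual layers.

22015 annual layers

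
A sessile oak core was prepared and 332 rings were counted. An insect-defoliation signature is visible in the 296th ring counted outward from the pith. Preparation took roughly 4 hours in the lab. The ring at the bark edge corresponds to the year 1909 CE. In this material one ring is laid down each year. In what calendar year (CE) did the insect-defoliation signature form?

1873 CE

332 − 296 = 36 rings lie beyond the insect-defoliation signature toward the bark edge.
1909 − 36 = 1873 CE.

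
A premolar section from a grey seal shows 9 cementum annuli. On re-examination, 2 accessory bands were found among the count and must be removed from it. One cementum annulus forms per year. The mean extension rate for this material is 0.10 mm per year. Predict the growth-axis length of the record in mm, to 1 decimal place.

Adjusted count: 9 − 2 = 7 cementum annuli.
7 years at 0.10 mm/year gives 0.10 × 7 = 0.7 mm.

0.7 mm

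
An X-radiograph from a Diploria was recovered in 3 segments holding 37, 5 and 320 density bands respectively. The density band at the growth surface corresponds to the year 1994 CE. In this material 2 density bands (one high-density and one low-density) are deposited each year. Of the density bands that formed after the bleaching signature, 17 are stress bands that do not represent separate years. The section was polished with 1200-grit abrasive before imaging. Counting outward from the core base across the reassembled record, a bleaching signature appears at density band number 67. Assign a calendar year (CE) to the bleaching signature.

1855 CE

Total density bands = 37 + 5 + 320 = 362.
Between density band 67 and the growth surface there are 362 − 67 = 295 density bands.
295 − 17 false = 278 true density bands after the bleaching signature.
With 2 density bands per year, 278 / 2 = 139 years.
The density band at the growth surface is 1994 CE, so the bleaching signature dates to 1994 − 139 = 1855 CE.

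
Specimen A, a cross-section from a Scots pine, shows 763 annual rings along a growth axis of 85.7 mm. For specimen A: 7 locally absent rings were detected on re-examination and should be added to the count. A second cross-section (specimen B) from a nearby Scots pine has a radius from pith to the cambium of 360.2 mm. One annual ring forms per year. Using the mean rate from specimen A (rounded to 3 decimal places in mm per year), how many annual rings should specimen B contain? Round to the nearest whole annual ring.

Specimen A: correcting the raw count gives 763 + 7 = 770 true annual rings.
A: 85.7 mm over 770 years gives 85.7 / 770 ≈ 0.111 mm per year.
For B, 360.2 / 0.111 = 3245.05 years ≈ 3245 annual rings.

3245 annual rings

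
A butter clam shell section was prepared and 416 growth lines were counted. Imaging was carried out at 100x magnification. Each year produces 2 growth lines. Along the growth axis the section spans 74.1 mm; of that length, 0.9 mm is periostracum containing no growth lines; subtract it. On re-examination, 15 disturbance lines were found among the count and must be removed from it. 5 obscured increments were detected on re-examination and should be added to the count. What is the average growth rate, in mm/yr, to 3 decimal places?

After corrections the count is 416 − 15 + 5 = 406 growth lines.
Dividing by 2 growth lines per year: 406 / 2 = 203 years.
Net length = 74.1 − 0.9 = 73.2 mm.
Extension rate ≈ 73.2 / 203 = 0.361 mm/yr.

0.361 mm/yr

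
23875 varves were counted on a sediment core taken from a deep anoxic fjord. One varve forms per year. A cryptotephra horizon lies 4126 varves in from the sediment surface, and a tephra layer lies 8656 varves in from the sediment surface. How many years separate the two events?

8656 − 4126 = 4530 varves lie between the two events.
One varve per year makes the interval 4530 years.

4530 yr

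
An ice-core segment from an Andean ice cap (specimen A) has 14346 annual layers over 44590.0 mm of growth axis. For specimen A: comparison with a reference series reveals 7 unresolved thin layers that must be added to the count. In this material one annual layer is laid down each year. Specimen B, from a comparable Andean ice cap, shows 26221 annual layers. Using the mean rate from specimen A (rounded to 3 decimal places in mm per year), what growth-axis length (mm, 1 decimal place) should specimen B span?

81468.6 mm

Specimen A: correcting the raw count gives 14346 + 7 = 14353 true annual layers.
A: Extension rate ≈ 44590.0 / 14353 = 3.107 mm per year.
For B, 3.107 mm/year × 26221 years = 81468.6 mm.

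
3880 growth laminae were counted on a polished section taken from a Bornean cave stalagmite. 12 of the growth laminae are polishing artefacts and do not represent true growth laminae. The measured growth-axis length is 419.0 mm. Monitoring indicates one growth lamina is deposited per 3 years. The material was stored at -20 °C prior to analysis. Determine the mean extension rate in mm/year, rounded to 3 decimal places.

0.036 mm/year

After corrections the count is 3880 − 12 = 3868 growth laminae.
At 3 years per growth lamina, 3868 × 3 = 11604 years.
Mean rate = 419.0 mm / 11604 years ≈ 0.036 mm/year.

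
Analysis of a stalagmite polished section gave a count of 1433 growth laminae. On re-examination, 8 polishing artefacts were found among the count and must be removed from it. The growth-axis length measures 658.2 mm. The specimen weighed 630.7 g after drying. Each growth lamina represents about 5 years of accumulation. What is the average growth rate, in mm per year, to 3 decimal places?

0.092 mm per year

Adjusted count: 1433 − 8 = 1425 growth laminae.
At 5 years per growth lamina, 1425 × 5 = 7125 years.
Extension rate ≈ 658.2 / 7125 = 0.092 mm per year.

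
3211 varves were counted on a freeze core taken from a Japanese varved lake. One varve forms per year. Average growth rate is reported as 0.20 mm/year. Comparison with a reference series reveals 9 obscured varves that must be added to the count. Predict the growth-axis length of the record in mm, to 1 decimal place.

True varve count = 3211 + 9 = 3220.
3220 years at 0.20 mm/year gives 0.20 × 3220 = 644.0 mm.

644.0 mm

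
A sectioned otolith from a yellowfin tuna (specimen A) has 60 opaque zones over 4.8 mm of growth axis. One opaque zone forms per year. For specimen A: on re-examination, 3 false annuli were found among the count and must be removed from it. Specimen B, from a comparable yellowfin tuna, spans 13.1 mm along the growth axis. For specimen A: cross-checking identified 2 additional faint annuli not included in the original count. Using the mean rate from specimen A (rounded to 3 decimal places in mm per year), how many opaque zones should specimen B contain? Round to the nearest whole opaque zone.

Specimen A: correcting the raw count gives 60 − 3 + 2 = 59 true opaque zones.
A: Extension rate ≈ 4.8 / 59 = 0.081 mm/yr.
Specimen B: 13.1 mm / 0.081 mm per year = 161.73 years ≈ 162 opaque zones.

162 opaque zones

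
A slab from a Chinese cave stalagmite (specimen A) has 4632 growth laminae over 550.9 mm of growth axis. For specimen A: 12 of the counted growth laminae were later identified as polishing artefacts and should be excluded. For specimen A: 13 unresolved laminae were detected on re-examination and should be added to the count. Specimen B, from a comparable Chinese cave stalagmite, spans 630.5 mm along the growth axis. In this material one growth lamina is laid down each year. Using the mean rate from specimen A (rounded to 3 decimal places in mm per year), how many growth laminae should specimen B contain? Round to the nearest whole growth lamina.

Specimen A: true growth lamina count = 4632 − 12 + 13 = 4633.
A: Mean rate = 550.9 mm / 4633 years ≈ 0.119 mm/yr.
For B, 630.5 / 0.119 = 5298.32 years ≈ 5298 growth laminae.

5298 growth laminae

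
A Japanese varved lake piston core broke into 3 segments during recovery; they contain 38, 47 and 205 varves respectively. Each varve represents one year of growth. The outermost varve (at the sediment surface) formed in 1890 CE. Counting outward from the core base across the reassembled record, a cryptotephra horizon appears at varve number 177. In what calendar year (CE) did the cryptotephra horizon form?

Total varves = 38 + 47 + 205 = 290.
Between varve 177 and the sediment surface there are 290 − 177 = 113 varves.
Counting back 113 years from 1890 CE places the cryptotephra horizon in 1890 − 113 = 1777 CE.

1777 CE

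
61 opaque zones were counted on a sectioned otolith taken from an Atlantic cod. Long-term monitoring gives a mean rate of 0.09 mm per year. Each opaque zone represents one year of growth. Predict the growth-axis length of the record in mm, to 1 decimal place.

5.5 mm

61 years of growth are recorded.
Predicted length = 0.09 mm/year × 61 years = 5.5 mm.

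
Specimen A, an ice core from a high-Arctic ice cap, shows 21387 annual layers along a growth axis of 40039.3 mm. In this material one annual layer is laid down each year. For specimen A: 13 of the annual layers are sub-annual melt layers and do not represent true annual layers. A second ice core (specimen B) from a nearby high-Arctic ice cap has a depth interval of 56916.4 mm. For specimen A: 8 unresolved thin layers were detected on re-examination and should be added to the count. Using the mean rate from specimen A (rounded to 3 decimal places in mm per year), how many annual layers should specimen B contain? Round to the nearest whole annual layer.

Specimen A: adjusted count: 21387 − 13 + 8 = 21382 annual layers.
A: Mean rate = 40039.3 mm / 21382 years ≈ 1.873 mm/year.
Specimen B: 56916.4 mm / 1.873 mm per year = 30387.83 years ≈ 30388 annual layers.

30388 annual layers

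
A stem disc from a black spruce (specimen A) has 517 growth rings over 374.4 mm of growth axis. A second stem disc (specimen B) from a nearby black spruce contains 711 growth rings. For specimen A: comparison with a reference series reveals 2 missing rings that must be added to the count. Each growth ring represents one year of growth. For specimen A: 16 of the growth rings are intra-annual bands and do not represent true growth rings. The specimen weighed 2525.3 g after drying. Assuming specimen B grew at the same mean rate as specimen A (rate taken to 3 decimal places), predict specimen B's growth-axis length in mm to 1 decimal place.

Specimen A: adjusted count: 517 − 16 + 2 = 503 growth rings.
A: Mean rate = 374.4 mm / 503 years ≈ 0.744 mm/yr.
B's length ≈ 0.744 × 711 = 529.0 mm.

529.0 mm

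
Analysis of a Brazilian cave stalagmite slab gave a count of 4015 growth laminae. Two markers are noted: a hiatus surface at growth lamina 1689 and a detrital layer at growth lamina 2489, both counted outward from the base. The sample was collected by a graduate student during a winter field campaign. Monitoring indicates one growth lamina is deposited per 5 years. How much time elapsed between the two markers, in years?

2489 − 1689 = 800 growth laminae lie between the two events.
Multiplying by 5 years per growth lamina: 800 × 5 = 4000 years.

4000 yr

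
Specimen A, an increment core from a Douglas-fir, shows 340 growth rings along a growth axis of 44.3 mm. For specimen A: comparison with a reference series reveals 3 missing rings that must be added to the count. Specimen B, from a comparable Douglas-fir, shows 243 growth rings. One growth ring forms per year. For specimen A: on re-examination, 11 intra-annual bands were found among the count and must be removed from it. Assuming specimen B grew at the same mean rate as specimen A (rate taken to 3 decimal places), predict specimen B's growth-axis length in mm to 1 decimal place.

32.3 mm

Specimen A: adjusted count: 340 − 11 + 3 = 332 growth rings.
A: 44.3 mm over 332 years gives 44.3 / 332 ≈ 0.133 mm/yr.
For B, 0.133 mm/year × 243 years = 32.3 mm.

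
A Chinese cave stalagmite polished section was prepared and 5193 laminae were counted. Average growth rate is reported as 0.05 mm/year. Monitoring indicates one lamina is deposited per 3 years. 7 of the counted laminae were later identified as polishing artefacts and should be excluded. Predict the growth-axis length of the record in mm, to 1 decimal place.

777.9 mm

After corrections the count is 5193 − 7 = 5186 laminae.
Multiplying by 3 years per lamina: 5186 × 3 = 15558 years.
15558 years at 0.05 mm/year gives 0.05 × 15558 = 777.9 mm.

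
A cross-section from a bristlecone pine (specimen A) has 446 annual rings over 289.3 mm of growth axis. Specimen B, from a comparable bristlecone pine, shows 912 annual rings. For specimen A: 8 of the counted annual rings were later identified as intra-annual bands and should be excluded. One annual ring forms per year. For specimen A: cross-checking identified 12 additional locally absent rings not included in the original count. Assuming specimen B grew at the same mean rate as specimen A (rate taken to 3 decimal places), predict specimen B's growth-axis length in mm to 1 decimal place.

Specimen A: correcting the raw count gives 446 − 8 + 12 = 450 true annual rings.
A: Mean rate = 289.3 mm / 450 years ≈ 0.643 mm/yr.
For B, 0.643 mm/year × 912 years = 586.4 mm.

586.4 mm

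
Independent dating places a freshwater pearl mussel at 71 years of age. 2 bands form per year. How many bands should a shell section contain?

With 2 bands per year, 71 years would produce 71 × 2 = 142 bands.
So 142 bands should be present.

142 bands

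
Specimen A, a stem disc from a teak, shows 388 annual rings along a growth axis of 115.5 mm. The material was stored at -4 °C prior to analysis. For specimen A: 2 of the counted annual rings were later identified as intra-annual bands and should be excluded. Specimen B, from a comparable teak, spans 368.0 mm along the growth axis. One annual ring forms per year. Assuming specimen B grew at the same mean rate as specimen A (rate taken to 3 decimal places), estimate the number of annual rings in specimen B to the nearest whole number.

1231 annual rings

Specimen A: correcting the raw count gives 388 − 2 = 386 true annual rings.
A: Mean rate = 115.5 mm / 386 years ≈ 0.299 mm per year.
For B, 368.0 / 0.299 = 1230.77 years ≈ 1231 annual rings.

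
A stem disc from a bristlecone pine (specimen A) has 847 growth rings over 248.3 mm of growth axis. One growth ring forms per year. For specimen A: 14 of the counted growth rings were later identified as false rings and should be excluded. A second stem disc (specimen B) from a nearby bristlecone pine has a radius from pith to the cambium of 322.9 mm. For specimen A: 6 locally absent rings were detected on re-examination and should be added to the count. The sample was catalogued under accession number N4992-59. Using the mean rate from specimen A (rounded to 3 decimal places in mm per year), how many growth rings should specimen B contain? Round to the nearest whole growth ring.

1091 growth rings

Specimen A: correcting the raw count gives 847 − 14 + 6 = 839 true growth rings.
A: Extension rate ≈ 248.3 / 839 = 0.296 mm/year.
Specimen B: 322.9 mm / 0.296 mm per year = 1090.88 years ≈ 1091 growth rings.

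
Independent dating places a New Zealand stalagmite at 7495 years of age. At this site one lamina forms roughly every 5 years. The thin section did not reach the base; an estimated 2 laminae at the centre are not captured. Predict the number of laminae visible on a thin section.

At 5 years per lamina, 7495 / 5 = 1499 laminae are expected.
Subtracting the 2 laminae not captured gives 1499 − 2 = 1497 laminae in the record.

1497 laminae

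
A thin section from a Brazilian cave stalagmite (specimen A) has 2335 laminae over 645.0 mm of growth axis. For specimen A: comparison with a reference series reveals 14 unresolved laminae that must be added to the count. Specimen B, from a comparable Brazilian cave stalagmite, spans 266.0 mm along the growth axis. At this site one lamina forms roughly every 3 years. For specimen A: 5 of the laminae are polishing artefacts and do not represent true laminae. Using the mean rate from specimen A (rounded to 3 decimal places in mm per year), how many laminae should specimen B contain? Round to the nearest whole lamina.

964 laminae

Specimen A: after corrections the count is 2335 − 5 + 14 = 2344 laminae.
Specimen A: at 3 years per lamina, 2344 × 3 = 7032 years.
A: 645.0 mm over 7032 years gives 645.0 / 7032 ≈ 0.092 mm/yr.
B spans 266.0 / 0.092 = 2891.30 years; at 3 years per lamina that is 2891.30 / 3 ≈ 964 laminae.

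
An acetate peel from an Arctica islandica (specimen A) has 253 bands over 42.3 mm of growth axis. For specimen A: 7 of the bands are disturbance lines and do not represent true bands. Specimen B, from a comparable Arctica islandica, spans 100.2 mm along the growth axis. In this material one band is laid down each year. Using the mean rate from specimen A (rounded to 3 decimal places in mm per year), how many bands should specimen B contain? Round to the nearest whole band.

583 bands

Specimen A: after corrections the count is 253 − 7 = 246 bands.
A: Extension rate ≈ 42.3 / 246 = 0.172 mm per year.
For B, 100.2 / 0.172 = 582.56 years ≈ 583 bands.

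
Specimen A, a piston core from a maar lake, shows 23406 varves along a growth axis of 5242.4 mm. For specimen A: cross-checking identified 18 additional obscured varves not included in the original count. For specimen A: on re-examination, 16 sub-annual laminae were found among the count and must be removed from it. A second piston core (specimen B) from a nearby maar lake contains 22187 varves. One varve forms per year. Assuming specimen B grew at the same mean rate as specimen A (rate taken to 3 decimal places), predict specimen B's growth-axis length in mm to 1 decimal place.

4969.9 mm

Specimen A: adjusted count: 23406 − 16 + 18 = 23408 varves.
A: Mean rate = 5242.4 mm / 23408 years ≈ 0.224 mm/year.
Length of B = 0.224 × 22187 = 4969.9 mm.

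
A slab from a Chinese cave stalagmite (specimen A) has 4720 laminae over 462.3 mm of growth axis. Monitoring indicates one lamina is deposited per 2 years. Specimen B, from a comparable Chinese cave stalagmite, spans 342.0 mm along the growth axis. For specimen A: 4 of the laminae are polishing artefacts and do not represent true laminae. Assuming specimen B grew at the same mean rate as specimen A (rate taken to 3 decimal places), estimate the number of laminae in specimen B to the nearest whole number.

3490 laminae

Specimen A: after corrections the count is 4720 − 4 = 4716 laminae.
Specimen A: 4716 laminae at 2 years each span 4716 × 2 = 9432 years.
A: 462.3 mm over 9432 years gives 462.3 / 9432 ≈ 0.049 mm/yr.
B spans 342.0 / 0.049 = 6979.59 years; at 2 years per lamina that is 6979.59 / 2 ≈ 3490 laminae.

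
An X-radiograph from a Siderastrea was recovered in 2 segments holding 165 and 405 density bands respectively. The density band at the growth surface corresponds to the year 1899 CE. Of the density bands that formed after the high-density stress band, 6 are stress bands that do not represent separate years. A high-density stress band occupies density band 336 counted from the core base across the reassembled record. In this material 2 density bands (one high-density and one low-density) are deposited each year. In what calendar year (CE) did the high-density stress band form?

1785 CE

Total density bands = 165 + 405 = 570.
Between density band 336 and the growth surface there are 570 − 336 = 234 density bands.
234 − 6 false = 228 true density bands after the high-density stress band.
228 density bands at 2 per year is 228 / 2 = 114 years.
Counting back 114 years from 1899 CE places the high-density stress band in 1899 − 114 = 1785 CE.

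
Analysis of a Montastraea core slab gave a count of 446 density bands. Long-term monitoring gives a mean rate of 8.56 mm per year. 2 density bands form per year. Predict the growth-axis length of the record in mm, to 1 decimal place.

Dividing by 2 density bands per year: 446 / 2 = 223 years.
Predicted length = 8.56 mm/year × 223 years = 1908.9 mm.

1908.9 mm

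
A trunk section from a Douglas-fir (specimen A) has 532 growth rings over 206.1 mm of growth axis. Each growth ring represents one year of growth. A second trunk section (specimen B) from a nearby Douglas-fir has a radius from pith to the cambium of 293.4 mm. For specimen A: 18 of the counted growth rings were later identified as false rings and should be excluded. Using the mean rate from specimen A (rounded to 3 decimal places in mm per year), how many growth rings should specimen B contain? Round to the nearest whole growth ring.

Specimen A: after corrections the count is 532 − 18 = 514 growth rings.
A: Extension rate ≈ 206.1 / 514 = 0.401 mm per year.
B spans 293.4 / 0.401 = 731.67 years ≈ 732 growth rings.

732 growth rings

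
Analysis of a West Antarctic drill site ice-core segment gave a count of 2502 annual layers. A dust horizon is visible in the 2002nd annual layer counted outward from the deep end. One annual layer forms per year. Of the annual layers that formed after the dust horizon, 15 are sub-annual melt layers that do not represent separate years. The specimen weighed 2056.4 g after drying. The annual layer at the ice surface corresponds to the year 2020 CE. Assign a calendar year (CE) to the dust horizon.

1535 CE

2502 − 2002 = 500 annual layers lie beyond the dust horizon toward the ice surface.
Removing the 15 false annual layers leaves 500 − 15 = 485 true annual layers beyond the dust horizon.
Counting back 485 years from 2020 CE places the dust horizon in 2020 − 485 = 1535 CE.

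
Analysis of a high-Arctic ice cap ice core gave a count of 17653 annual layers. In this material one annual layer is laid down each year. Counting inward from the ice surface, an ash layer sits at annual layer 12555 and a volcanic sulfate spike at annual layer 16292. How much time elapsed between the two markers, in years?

3737 years

16292 − 12555 = 3737 annual layers lie between the two events.
That is 3737 years at one annual layer per year.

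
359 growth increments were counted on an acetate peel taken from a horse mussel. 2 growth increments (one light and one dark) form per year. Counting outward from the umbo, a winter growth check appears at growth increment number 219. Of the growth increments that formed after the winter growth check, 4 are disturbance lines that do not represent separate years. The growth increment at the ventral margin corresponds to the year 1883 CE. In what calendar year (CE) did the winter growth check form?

1815 CE

Between growth increment 219 and the ventral margin there are 359 − 219 = 140 growth increments.
Removing the 4 false growth increments leaves 140 − 4 = 136 true growth increments beyond the winter growth check.
136 growth increments at 2 per year is 136 / 2 = 68 years.
1883 − 68 = 1815 CE.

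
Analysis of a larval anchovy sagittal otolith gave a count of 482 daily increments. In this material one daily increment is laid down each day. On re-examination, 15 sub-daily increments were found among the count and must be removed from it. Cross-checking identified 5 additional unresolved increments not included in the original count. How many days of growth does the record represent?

Adjusted count: 482 − 15 + 5 = 472 daily increments.
At one daily increment per day, that is 472 days.

472 days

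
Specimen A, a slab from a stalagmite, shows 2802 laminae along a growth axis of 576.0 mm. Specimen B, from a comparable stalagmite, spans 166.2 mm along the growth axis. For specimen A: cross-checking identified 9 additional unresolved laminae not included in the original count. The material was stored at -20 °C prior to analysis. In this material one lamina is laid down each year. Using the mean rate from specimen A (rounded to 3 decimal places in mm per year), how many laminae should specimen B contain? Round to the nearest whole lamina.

Specimen A: adjusted count: 2802 + 9 = 2811 laminae.
A: Extension rate ≈ 576.0 / 2811 = 0.205 mm/yr.
For B, 166.2 / 0.205 = 810.73 years ≈ 811 laminae.

811 laminae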